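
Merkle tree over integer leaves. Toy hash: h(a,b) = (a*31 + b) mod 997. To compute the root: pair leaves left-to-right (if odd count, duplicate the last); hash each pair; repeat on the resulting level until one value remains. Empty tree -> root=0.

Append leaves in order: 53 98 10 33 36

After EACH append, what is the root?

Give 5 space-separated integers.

Answer: 53 744 453 476 773

Derivation:
After append 53 (leaves=[53]):
  L0: [53]
  root=53
After append 98 (leaves=[53, 98]):
  L0: [53, 98]
  L1: h(53,98)=(53*31+98)%997=744 -> [744]
  root=744
After append 10 (leaves=[53, 98, 10]):
  L0: [53, 98, 10]
  L1: h(53,98)=(53*31+98)%997=744 h(10,10)=(10*31+10)%997=320 -> [744, 320]
  L2: h(744,320)=(744*31+320)%997=453 -> [453]
  root=453
After append 33 (leaves=[53, 98, 10, 33]):
  L0: [53, 98, 10, 33]
  L1: h(53,98)=(53*31+98)%997=744 h(10,33)=(10*31+33)%997=343 -> [744, 343]
  L2: h(744,343)=(744*31+343)%997=476 -> [476]
  root=476
After append 36 (leaves=[53, 98, 10, 33, 36]):
  L0: [53, 98, 10, 33, 36]
  L1: h(53,98)=(53*31+98)%997=744 h(10,33)=(10*31+33)%997=343 h(36,36)=(36*31+36)%997=155 -> [744, 343, 155]
  L2: h(744,343)=(744*31+343)%997=476 h(155,155)=(155*31+155)%997=972 -> [476, 972]
  L3: h(476,972)=(476*31+972)%997=773 -> [773]
  root=773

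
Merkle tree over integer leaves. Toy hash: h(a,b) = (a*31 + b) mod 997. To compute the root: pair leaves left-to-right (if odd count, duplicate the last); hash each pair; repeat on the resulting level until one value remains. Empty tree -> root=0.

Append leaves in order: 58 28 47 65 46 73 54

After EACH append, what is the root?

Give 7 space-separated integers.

Answer: 58 829 284 302 634 501 730

Derivation:
After append 58 (leaves=[58]):
  L0: [58]
  root=58
After append 28 (leaves=[58, 28]):
  L0: [58, 28]
  L1: h(58,28)=(58*31+28)%997=829 -> [829]
  root=829
After append 47 (leaves=[58, 28, 47]):
  L0: [58, 28, 47]
  L1: h(58,28)=(58*31+28)%997=829 h(47,47)=(47*31+47)%997=507 -> [829, 507]
  L2: h(829,507)=(829*31+507)%997=284 -> [284]
  root=284
After append 65 (leaves=[58, 28, 47, 65]):
  L0: [58, 28, 47, 65]
  L1: h(58,28)=(58*31+28)%997=829 h(47,65)=(47*31+65)%997=525 -> [829, 525]
  L2: h(829,525)=(829*31+525)%997=302 -> [302]
  root=302
After append 46 (leaves=[58, 28, 47, 65, 46]):
  L0: [58, 28, 47, 65, 46]
  L1: h(58,28)=(58*31+28)%997=829 h(47,65)=(47*31+65)%997=525 h(46,46)=(46*31+46)%997=475 -> [829, 525, 475]
  L2: h(829,525)=(829*31+525)%997=302 h(475,475)=(475*31+475)%997=245 -> [302, 245]
  L3: h(302,245)=(302*31+245)%997=634 -> [634]
  root=634
After append 73 (leaves=[58, 28, 47, 65, 46, 73]):
  L0: [58, 28, 47, 65, 46, 73]
  L1: h(58,28)=(58*31+28)%997=829 h(47,65)=(47*31+65)%997=525 h(46,73)=(46*31+73)%997=502 -> [829, 525, 502]
  L2: h(829,525)=(829*31+525)%997=302 h(502,502)=(502*31+502)%997=112 -> [302, 112]
  L3: h(302,112)=(302*31+112)%997=501 -> [501]
  root=501
After append 54 (leaves=[58, 28, 47, 65, 46, 73, 54]):
  L0: [58, 28, 47, 65, 46, 73, 54]
  L1: h(58,28)=(58*31+28)%997=829 h(47,65)=(47*31+65)%997=525 h(46,73)=(46*31+73)%997=502 h(54,54)=(54*31+54)%997=731 -> [829, 525, 502, 731]
  L2: h(829,525)=(829*31+525)%997=302 h(502,731)=(502*31+731)%997=341 -> [302, 341]
  L3: h(302,341)=(302*31+341)%997=730 -> [730]
  root=730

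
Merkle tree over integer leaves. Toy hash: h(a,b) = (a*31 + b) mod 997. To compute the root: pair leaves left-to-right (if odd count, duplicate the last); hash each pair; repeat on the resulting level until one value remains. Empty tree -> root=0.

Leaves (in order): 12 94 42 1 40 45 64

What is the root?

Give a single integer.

L0: [12, 94, 42, 1, 40, 45, 64]
L1: h(12,94)=(12*31+94)%997=466 h(42,1)=(42*31+1)%997=306 h(40,45)=(40*31+45)%997=288 h(64,64)=(64*31+64)%997=54 -> [466, 306, 288, 54]
L2: h(466,306)=(466*31+306)%997=794 h(288,54)=(288*31+54)%997=9 -> [794, 9]
L3: h(794,9)=(794*31+9)%997=695 -> [695]

Answer: 695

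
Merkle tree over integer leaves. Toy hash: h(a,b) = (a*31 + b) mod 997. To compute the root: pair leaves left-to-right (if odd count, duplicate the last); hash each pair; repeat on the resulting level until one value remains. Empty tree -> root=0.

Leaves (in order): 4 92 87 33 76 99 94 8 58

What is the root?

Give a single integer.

Answer: 114

Derivation:
L0: [4, 92, 87, 33, 76, 99, 94, 8, 58]
L1: h(4,92)=(4*31+92)%997=216 h(87,33)=(87*31+33)%997=736 h(76,99)=(76*31+99)%997=461 h(94,8)=(94*31+8)%997=928 h(58,58)=(58*31+58)%997=859 -> [216, 736, 461, 928, 859]
L2: h(216,736)=(216*31+736)%997=453 h(461,928)=(461*31+928)%997=264 h(859,859)=(859*31+859)%997=569 -> [453, 264, 569]
L3: h(453,264)=(453*31+264)%997=349 h(569,569)=(569*31+569)%997=262 -> [349, 262]
L4: h(349,262)=(349*31+262)%997=114 -> [114]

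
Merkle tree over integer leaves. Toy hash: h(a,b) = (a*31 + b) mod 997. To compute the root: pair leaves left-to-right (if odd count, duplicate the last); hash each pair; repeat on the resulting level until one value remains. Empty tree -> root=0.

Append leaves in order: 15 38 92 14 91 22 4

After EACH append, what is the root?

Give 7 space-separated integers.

After append 15 (leaves=[15]):
  L0: [15]
  root=15
After append 38 (leaves=[15, 38]):
  L0: [15, 38]
  L1: h(15,38)=(15*31+38)%997=503 -> [503]
  root=503
After append 92 (leaves=[15, 38, 92]):
  L0: [15, 38, 92]
  L1: h(15,38)=(15*31+38)%997=503 h(92,92)=(92*31+92)%997=950 -> [503, 950]
  L2: h(503,950)=(503*31+950)%997=591 -> [591]
  root=591
After append 14 (leaves=[15, 38, 92, 14]):
  L0: [15, 38, 92, 14]
  L1: h(15,38)=(15*31+38)%997=503 h(92,14)=(92*31+14)%997=872 -> [503, 872]
  L2: h(503,872)=(503*31+872)%997=513 -> [513]
  root=513
After append 91 (leaves=[15, 38, 92, 14, 91]):
  L0: [15, 38, 92, 14, 91]
  L1: h(15,38)=(15*31+38)%997=503 h(92,14)=(92*31+14)%997=872 h(91,91)=(91*31+91)%997=918 -> [503, 872, 918]
  L2: h(503,872)=(503*31+872)%997=513 h(918,918)=(918*31+918)%997=463 -> [513, 463]
  L3: h(513,463)=(513*31+463)%997=414 -> [414]
  root=414
After append 22 (leaves=[15, 38, 92, 14, 91, 22]):
  L0: [15, 38, 92, 14, 91, 22]
  L1: h(15,38)=(15*31+38)%997=503 h(92,14)=(92*31+14)%997=872 h(91,22)=(91*31+22)%997=849 -> [503, 872, 849]
  L2: h(503,872)=(503*31+872)%997=513 h(849,849)=(849*31+849)%997=249 -> [513, 249]
  L3: h(513,249)=(513*31+249)%997=200 -> [200]
  root=200
After append 4 (leaves=[15, 38, 92, 14, 91, 22, 4]):
  L0: [15, 38, 92, 14, 91, 22, 4]
  L1: h(15,38)=(15*31+38)%997=503 h(92,14)=(92*31+14)%997=872 h(91,22)=(91*31+22)%997=849 h(4,4)=(4*31+4)%997=128 -> [503, 872, 849, 128]
  L2: h(503,872)=(503*31+872)%997=513 h(849,128)=(849*31+128)%997=525 -> [513, 525]
  L3: h(513,525)=(513*31+525)%997=476 -> [476]
  root=476

Answer: 15 503 591 513 414 200 476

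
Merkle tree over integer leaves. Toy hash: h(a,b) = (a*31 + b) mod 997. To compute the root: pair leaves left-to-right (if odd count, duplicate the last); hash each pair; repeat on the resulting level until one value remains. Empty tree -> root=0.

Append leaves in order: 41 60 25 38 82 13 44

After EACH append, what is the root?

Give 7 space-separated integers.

Answer: 41 334 187 200 438 224 74

Derivation:
After append 41 (leaves=[41]):
  L0: [41]
  root=41
After append 60 (leaves=[41, 60]):
  L0: [41, 60]
  L1: h(41,60)=(41*31+60)%997=334 -> [334]
  root=334
After append 25 (leaves=[41, 60, 25]):
  L0: [41, 60, 25]
  L1: h(41,60)=(41*31+60)%997=334 h(25,25)=(25*31+25)%997=800 -> [334, 800]
  L2: h(334,800)=(334*31+800)%997=187 -> [187]
  root=187
After append 38 (leaves=[41, 60, 25, 38]):
  L0: [41, 60, 25, 38]
  L1: h(41,60)=(41*31+60)%997=334 h(25,38)=(25*31+38)%997=813 -> [334, 813]
  L2: h(334,813)=(334*31+813)%997=200 -> [200]
  root=200
After append 82 (leaves=[41, 60, 25, 38, 82]):
  L0: [41, 60, 25, 38, 82]
  L1: h(41,60)=(41*31+60)%997=334 h(25,38)=(25*31+38)%997=813 h(82,82)=(82*31+82)%997=630 -> [334, 813, 630]
  L2: h(334,813)=(334*31+813)%997=200 h(630,630)=(630*31+630)%997=220 -> [200, 220]
  L3: h(200,220)=(200*31+220)%997=438 -> [438]
  root=438
After append 13 (leaves=[41, 60, 25, 38, 82, 13]):
  L0: [41, 60, 25, 38, 82, 13]
  L1: h(41,60)=(41*31+60)%997=334 h(25,38)=(25*31+38)%997=813 h(82,13)=(82*31+13)%997=561 -> [334, 813, 561]
  L2: h(334,813)=(334*31+813)%997=200 h(561,561)=(561*31+561)%997=6 -> [200, 6]
  L3: h(200,6)=(200*31+6)%997=224 -> [224]
  root=224
After append 44 (leaves=[41, 60, 25, 38, 82, 13, 44]):
  L0: [41, 60, 25, 38, 82, 13, 44]
  L1: h(41,60)=(41*31+60)%997=334 h(25,38)=(25*31+38)%997=813 h(82,13)=(82*31+13)%997=561 h(44,44)=(44*31+44)%997=411 -> [334, 813, 561, 411]
  L2: h(334,813)=(334*31+813)%997=200 h(561,411)=(561*31+411)%997=853 -> [200, 853]
  L3: h(200,853)=(200*31+853)%997=74 -> [74]
  root=74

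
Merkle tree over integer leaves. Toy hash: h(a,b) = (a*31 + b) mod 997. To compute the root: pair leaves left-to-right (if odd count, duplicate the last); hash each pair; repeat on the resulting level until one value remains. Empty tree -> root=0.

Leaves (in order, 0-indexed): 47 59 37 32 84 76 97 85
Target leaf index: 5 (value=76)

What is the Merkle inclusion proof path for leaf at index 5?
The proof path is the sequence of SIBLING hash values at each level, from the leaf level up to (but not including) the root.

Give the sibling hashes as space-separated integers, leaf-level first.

Answer: 84 101 319

Derivation:
L0 (leaves): [47, 59, 37, 32, 84, 76, 97, 85], target index=5
L1: h(47,59)=(47*31+59)%997=519 [pair 0] h(37,32)=(37*31+32)%997=182 [pair 1] h(84,76)=(84*31+76)%997=686 [pair 2] h(97,85)=(97*31+85)%997=101 [pair 3] -> [519, 182, 686, 101]
  Sibling for proof at L0: 84
L2: h(519,182)=(519*31+182)%997=319 [pair 0] h(686,101)=(686*31+101)%997=430 [pair 1] -> [319, 430]
  Sibling for proof at L1: 101
L3: h(319,430)=(319*31+430)%997=349 [pair 0] -> [349]
  Sibling for proof at L2: 319
Root: 349
Proof path (sibling hashes from leaf to root): [84, 101, 319]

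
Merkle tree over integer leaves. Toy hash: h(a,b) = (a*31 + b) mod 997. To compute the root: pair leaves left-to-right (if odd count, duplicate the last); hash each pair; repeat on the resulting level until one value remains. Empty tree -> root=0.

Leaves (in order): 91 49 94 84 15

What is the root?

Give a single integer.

L0: [91, 49, 94, 84, 15]
L1: h(91,49)=(91*31+49)%997=876 h(94,84)=(94*31+84)%997=7 h(15,15)=(15*31+15)%997=480 -> [876, 7, 480]
L2: h(876,7)=(876*31+7)%997=244 h(480,480)=(480*31+480)%997=405 -> [244, 405]
L3: h(244,405)=(244*31+405)%997=990 -> [990]

Answer: 990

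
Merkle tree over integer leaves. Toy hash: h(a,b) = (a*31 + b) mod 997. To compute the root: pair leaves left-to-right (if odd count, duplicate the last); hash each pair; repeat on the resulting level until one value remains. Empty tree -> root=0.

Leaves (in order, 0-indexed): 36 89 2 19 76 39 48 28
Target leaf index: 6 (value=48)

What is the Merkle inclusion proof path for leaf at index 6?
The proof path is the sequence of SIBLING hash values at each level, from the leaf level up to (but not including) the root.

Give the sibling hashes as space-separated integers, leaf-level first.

L0 (leaves): [36, 89, 2, 19, 76, 39, 48, 28], target index=6
L1: h(36,89)=(36*31+89)%997=208 [pair 0] h(2,19)=(2*31+19)%997=81 [pair 1] h(76,39)=(76*31+39)%997=401 [pair 2] h(48,28)=(48*31+28)%997=519 [pair 3] -> [208, 81, 401, 519]
  Sibling for proof at L0: 28
L2: h(208,81)=(208*31+81)%997=547 [pair 0] h(401,519)=(401*31+519)%997=986 [pair 1] -> [547, 986]
  Sibling for proof at L1: 401
L3: h(547,986)=(547*31+986)%997=994 [pair 0] -> [994]
  Sibling for proof at L2: 547
Root: 994
Proof path (sibling hashes from leaf to root): [28, 401, 547]

Answer: 28 401 547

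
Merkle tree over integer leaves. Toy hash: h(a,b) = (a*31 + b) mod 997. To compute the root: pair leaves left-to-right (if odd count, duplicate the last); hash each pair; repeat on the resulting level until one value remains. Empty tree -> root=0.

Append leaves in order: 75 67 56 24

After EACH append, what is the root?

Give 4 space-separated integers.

After append 75 (leaves=[75]):
  L0: [75]
  root=75
After append 67 (leaves=[75, 67]):
  L0: [75, 67]
  L1: h(75,67)=(75*31+67)%997=398 -> [398]
  root=398
After append 56 (leaves=[75, 67, 56]):
  L0: [75, 67, 56]
  L1: h(75,67)=(75*31+67)%997=398 h(56,56)=(56*31+56)%997=795 -> [398, 795]
  L2: h(398,795)=(398*31+795)%997=172 -> [172]
  root=172
After append 24 (leaves=[75, 67, 56, 24]):
  L0: [75, 67, 56, 24]
  L1: h(75,67)=(75*31+67)%997=398 h(56,24)=(56*31+24)%997=763 -> [398, 763]
  L2: h(398,763)=(398*31+763)%997=140 -> [140]
  root=140

Answer: 75 398 172 140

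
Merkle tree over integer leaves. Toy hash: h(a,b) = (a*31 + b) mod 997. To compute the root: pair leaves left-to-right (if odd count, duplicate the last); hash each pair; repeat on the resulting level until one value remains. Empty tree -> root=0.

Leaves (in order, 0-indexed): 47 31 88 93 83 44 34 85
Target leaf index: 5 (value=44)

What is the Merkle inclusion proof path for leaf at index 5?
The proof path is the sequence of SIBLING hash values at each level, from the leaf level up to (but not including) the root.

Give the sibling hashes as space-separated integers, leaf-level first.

L0 (leaves): [47, 31, 88, 93, 83, 44, 34, 85], target index=5
L1: h(47,31)=(47*31+31)%997=491 [pair 0] h(88,93)=(88*31+93)%997=827 [pair 1] h(83,44)=(83*31+44)%997=623 [pair 2] h(34,85)=(34*31+85)%997=142 [pair 3] -> [491, 827, 623, 142]
  Sibling for proof at L0: 83
L2: h(491,827)=(491*31+827)%997=96 [pair 0] h(623,142)=(623*31+142)%997=512 [pair 1] -> [96, 512]
  Sibling for proof at L1: 142
L3: h(96,512)=(96*31+512)%997=497 [pair 0] -> [497]
  Sibling for proof at L2: 96
Root: 497
Proof path (sibling hashes from leaf to root): [83, 142, 96]

Answer: 83 142 96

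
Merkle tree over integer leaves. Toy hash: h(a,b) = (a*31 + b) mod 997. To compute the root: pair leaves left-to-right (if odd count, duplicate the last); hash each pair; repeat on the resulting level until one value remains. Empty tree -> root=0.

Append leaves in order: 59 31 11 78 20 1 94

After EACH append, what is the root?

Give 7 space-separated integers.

After append 59 (leaves=[59]):
  L0: [59]
  root=59
After append 31 (leaves=[59, 31]):
  L0: [59, 31]
  L1: h(59,31)=(59*31+31)%997=863 -> [863]
  root=863
After append 11 (leaves=[59, 31, 11]):
  L0: [59, 31, 11]
  L1: h(59,31)=(59*31+31)%997=863 h(11,11)=(11*31+11)%997=352 -> [863, 352]
  L2: h(863,352)=(863*31+352)%997=186 -> [186]
  root=186
After append 78 (leaves=[59, 31, 11, 78]):
  L0: [59, 31, 11, 78]
  L1: h(59,31)=(59*31+31)%997=863 h(11,78)=(11*31+78)%997=419 -> [863, 419]
  L2: h(863,419)=(863*31+419)%997=253 -> [253]
  root=253
After append 20 (leaves=[59, 31, 11, 78, 20]):
  L0: [59, 31, 11, 78, 20]
  L1: h(59,31)=(59*31+31)%997=863 h(11,78)=(11*31+78)%997=419 h(20,20)=(20*31+20)%997=640 -> [863, 419, 640]
  L2: h(863,419)=(863*31+419)%997=253 h(640,640)=(640*31+640)%997=540 -> [253, 540]
  L3: h(253,540)=(253*31+540)%997=407 -> [407]
  root=407
After append 1 (leaves=[59, 31, 11, 78, 20, 1]):
  L0: [59, 31, 11, 78, 20, 1]
  L1: h(59,31)=(59*31+31)%997=863 h(11,78)=(11*31+78)%997=419 h(20,1)=(20*31+1)%997=621 -> [863, 419, 621]
  L2: h(863,419)=(863*31+419)%997=253 h(621,621)=(621*31+621)%997=929 -> [253, 929]
  L3: h(253,929)=(253*31+929)%997=796 -> [796]
  root=796
After append 94 (leaves=[59, 31, 11, 78, 20, 1, 94]):
  L0: [59, 31, 11, 78, 20, 1, 94]
  L1: h(59,31)=(59*31+31)%997=863 h(11,78)=(11*31+78)%997=419 h(20,1)=(20*31+1)%997=621 h(94,94)=(94*31+94)%997=17 -> [863, 419, 621, 17]
  L2: h(863,419)=(863*31+419)%997=253 h(621,17)=(621*31+17)%997=325 -> [253, 325]
  L3: h(253,325)=(253*31+325)%997=192 -> [192]
  root=192

Answer: 59 863 186 253 407 796 192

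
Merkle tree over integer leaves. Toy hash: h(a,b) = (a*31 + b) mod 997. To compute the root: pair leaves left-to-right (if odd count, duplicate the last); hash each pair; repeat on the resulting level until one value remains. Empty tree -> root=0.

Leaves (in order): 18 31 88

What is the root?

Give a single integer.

L0: [18, 31, 88]
L1: h(18,31)=(18*31+31)%997=589 h(88,88)=(88*31+88)%997=822 -> [589, 822]
L2: h(589,822)=(589*31+822)%997=138 -> [138]

Answer: 138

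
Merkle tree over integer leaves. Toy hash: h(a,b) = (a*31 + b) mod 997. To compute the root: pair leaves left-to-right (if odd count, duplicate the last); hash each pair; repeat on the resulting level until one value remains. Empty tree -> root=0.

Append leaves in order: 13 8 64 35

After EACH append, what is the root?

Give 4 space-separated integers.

Answer: 13 411 831 802

Derivation:
After append 13 (leaves=[13]):
  L0: [13]
  root=13
After append 8 (leaves=[13, 8]):
  L0: [13, 8]
  L1: h(13,8)=(13*31+8)%997=411 -> [411]
  root=411
After append 64 (leaves=[13, 8, 64]):
  L0: [13, 8, 64]
  L1: h(13,8)=(13*31+8)%997=411 h(64,64)=(64*31+64)%997=54 -> [411, 54]
  L2: h(411,54)=(411*31+54)%997=831 -> [831]
  root=831
After append 35 (leaves=[13, 8, 64, 35]):
  L0: [13, 8, 64, 35]
  L1: h(13,8)=(13*31+8)%997=411 h(64,35)=(64*31+35)%997=25 -> [411, 25]
  L2: h(411,25)=(411*31+25)%997=802 -> [802]
  root=802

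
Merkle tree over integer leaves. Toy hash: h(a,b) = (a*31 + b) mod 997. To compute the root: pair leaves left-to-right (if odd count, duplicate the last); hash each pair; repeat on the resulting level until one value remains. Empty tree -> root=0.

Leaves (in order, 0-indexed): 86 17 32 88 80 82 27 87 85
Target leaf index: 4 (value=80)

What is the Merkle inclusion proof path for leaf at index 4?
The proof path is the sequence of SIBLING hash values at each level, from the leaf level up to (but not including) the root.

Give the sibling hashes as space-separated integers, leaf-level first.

L0 (leaves): [86, 17, 32, 88, 80, 82, 27, 87, 85], target index=4
L1: h(86,17)=(86*31+17)%997=689 [pair 0] h(32,88)=(32*31+88)%997=83 [pair 1] h(80,82)=(80*31+82)%997=568 [pair 2] h(27,87)=(27*31+87)%997=924 [pair 3] h(85,85)=(85*31+85)%997=726 [pair 4] -> [689, 83, 568, 924, 726]
  Sibling for proof at L0: 82
L2: h(689,83)=(689*31+83)%997=505 [pair 0] h(568,924)=(568*31+924)%997=586 [pair 1] h(726,726)=(726*31+726)%997=301 [pair 2] -> [505, 586, 301]
  Sibling for proof at L1: 924
L3: h(505,586)=(505*31+586)%997=289 [pair 0] h(301,301)=(301*31+301)%997=659 [pair 1] -> [289, 659]
  Sibling for proof at L2: 505
L4: h(289,659)=(289*31+659)%997=645 [pair 0] -> [645]
  Sibling for proof at L3: 659
Root: 645
Proof path (sibling hashes from leaf to root): [82, 924, 505, 659]

Answer: 82 924 505 659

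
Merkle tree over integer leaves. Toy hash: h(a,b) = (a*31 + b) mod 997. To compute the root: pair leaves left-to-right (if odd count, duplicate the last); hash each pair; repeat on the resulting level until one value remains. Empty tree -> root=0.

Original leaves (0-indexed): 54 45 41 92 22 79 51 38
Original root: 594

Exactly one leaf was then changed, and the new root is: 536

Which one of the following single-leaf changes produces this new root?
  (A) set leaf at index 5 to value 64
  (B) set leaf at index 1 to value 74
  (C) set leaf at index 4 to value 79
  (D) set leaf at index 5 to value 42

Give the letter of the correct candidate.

Answer: C

Derivation:
Original leaves: [54, 45, 41, 92, 22, 79, 51, 38]
Target new root: 536
Try each candidate change and compute the resulting root:
Candidate A: set leaf[5] = 64 -> leaves = [54, 45, 41, 92, 22, 64, 51, 38]
  L0: [54, 45, 41, 92, 22, 64, 51, 38]
  L1: h(54,45)=(54*31+45)%997=722 h(41,92)=(41*31+92)%997=366 h(22,64)=(22*31+64)%997=746 h(51,38)=(51*31+38)%997=622 -> [722, 366, 746, 622]
  L2: h(722,366)=(722*31+366)%997=814 h(746,622)=(746*31+622)%997=817 -> [814, 817]
  L3: h(814,817)=(814*31+817)%997=129 -> [129]
  root = 129 != target 536
Candidate B: set leaf[1] = 74 -> leaves = [54, 74, 41, 92, 22, 79, 51, 38]
  L0: [54, 74, 41, 92, 22, 79, 51, 38]
  L1: h(54,74)=(54*31+74)%997=751 h(41,92)=(41*31+92)%997=366 h(22,79)=(22*31+79)%997=761 h(51,38)=(51*31+38)%997=622 -> [751, 366, 761, 622]
  L2: h(751,366)=(751*31+366)%997=716 h(761,622)=(761*31+622)%997=285 -> [716, 285]
  L3: h(716,285)=(716*31+285)%997=547 -> [547]
  root = 547 != target 536
Candidate C: set leaf[4] = 79 -> leaves = [54, 45, 41, 92, 79, 79, 51, 38]
  L0: [54, 45, 41, 92, 79, 79, 51, 38]
  L1: h(54,45)=(54*31+45)%997=722 h(41,92)=(41*31+92)%997=366 h(79,79)=(79*31+79)%997=534 h(51,38)=(51*31+38)%997=622 -> [722, 366, 534, 622]
  L2: h(722,366)=(722*31+366)%997=814 h(534,622)=(534*31+622)%997=227 -> [814, 227]
  L3: h(814,227)=(814*31+227)%997=536 -> [536]
  root = 536 == target 536  ** MATCH **
Candidate D: set leaf[5] = 42 -> leaves = [54, 45, 41, 92, 22, 42, 51, 38]
  L0: [54, 45, 41, 92, 22, 42, 51, 38]
  L1: h(54,45)=(54*31+45)%997=722 h(41,92)=(41*31+92)%997=366 h(22,42)=(22*31+42)%997=724 h(51,38)=(51*31+38)%997=622 -> [722, 366, 724, 622]
  L2: h(722,366)=(722*31+366)%997=814 h(724,622)=(724*31+622)%997=135 -> [814, 135]
  L3: h(814,135)=(814*31+135)%997=444 -> [444]
  root = 444 != target 536
Candidate C produces the target root.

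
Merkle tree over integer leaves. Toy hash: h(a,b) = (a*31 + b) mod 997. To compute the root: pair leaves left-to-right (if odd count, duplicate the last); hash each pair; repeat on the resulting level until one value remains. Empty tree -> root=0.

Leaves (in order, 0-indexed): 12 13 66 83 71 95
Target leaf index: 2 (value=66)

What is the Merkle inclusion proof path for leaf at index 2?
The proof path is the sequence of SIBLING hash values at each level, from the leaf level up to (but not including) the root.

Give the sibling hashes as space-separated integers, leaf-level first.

Answer: 83 385 691

Derivation:
L0 (leaves): [12, 13, 66, 83, 71, 95], target index=2
L1: h(12,13)=(12*31+13)%997=385 [pair 0] h(66,83)=(66*31+83)%997=135 [pair 1] h(71,95)=(71*31+95)%997=302 [pair 2] -> [385, 135, 302]
  Sibling for proof at L0: 83
L2: h(385,135)=(385*31+135)%997=106 [pair 0] h(302,302)=(302*31+302)%997=691 [pair 1] -> [106, 691]
  Sibling for proof at L1: 385
L3: h(106,691)=(106*31+691)%997=986 [pair 0] -> [986]
  Sibling for proof at L2: 691
Root: 986
Proof path (sibling hashes from leaf to root): [83, 385, 691]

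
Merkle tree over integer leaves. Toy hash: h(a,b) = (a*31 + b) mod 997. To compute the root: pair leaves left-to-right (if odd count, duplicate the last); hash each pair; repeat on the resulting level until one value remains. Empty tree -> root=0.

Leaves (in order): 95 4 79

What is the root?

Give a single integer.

L0: [95, 4, 79]
L1: h(95,4)=(95*31+4)%997=955 h(79,79)=(79*31+79)%997=534 -> [955, 534]
L2: h(955,534)=(955*31+534)%997=229 -> [229]

Answer: 229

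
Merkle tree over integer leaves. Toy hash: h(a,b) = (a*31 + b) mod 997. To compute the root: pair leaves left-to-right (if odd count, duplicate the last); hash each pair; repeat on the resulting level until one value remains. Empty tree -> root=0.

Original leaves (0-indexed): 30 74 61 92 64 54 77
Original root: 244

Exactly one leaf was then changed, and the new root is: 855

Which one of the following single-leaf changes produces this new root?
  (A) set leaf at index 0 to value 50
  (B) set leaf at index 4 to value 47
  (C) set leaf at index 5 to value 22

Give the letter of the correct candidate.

Original leaves: [30, 74, 61, 92, 64, 54, 77]
Target new root: 855
Try each candidate change and compute the resulting root:
Candidate A: set leaf[0] = 50 -> leaves = [50, 74, 61, 92, 64, 54, 77]
  L0: [50, 74, 61, 92, 64, 54, 77]
  L1: h(50,74)=(50*31+74)%997=627 h(61,92)=(61*31+92)%997=986 h(64,54)=(64*31+54)%997=44 h(77,77)=(77*31+77)%997=470 -> [627, 986, 44, 470]
  L2: h(627,986)=(627*31+986)%997=483 h(44,470)=(44*31+470)%997=837 -> [483, 837]
  L3: h(483,837)=(483*31+837)%997=855 -> [855]
  root = 855 == target 855  ** MATCH **
Candidate B: set leaf[4] = 47 -> leaves = [30, 74, 61, 92, 47, 54, 77]
  L0: [30, 74, 61, 92, 47, 54, 77]
  L1: h(30,74)=(30*31+74)%997=7 h(61,92)=(61*31+92)%997=986 h(47,54)=(47*31+54)%997=514 h(77,77)=(77*31+77)%997=470 -> [7, 986, 514, 470]
  L2: h(7,986)=(7*31+986)%997=206 h(514,470)=(514*31+470)%997=452 -> [206, 452]
  L3: h(206,452)=(206*31+452)%997=856 -> [856]
  root = 856 != target 855
Candidate C: set leaf[5] = 22 -> leaves = [30, 74, 61, 92, 64, 22, 77]
  L0: [30, 74, 61, 92, 64, 22, 77]
  L1: h(30,74)=(30*31+74)%997=7 h(61,92)=(61*31+92)%997=986 h(64,22)=(64*31+22)%997=12 h(77,77)=(77*31+77)%997=470 -> [7, 986, 12, 470]
  L2: h(7,986)=(7*31+986)%997=206 h(12,470)=(12*31+470)%997=842 -> [206, 842]
  L3: h(206,842)=(206*31+842)%997=249 -> [249]
  root = 249 != target 855
Candidate A produces the target root.

Answer: A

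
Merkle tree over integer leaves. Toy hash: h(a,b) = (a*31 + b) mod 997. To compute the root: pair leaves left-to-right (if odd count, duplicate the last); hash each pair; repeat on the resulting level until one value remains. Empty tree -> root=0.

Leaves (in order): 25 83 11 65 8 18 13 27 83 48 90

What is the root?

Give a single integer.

L0: [25, 83, 11, 65, 8, 18, 13, 27, 83, 48, 90]
L1: h(25,83)=(25*31+83)%997=858 h(11,65)=(11*31+65)%997=406 h(8,18)=(8*31+18)%997=266 h(13,27)=(13*31+27)%997=430 h(83,48)=(83*31+48)%997=627 h(90,90)=(90*31+90)%997=886 -> [858, 406, 266, 430, 627, 886]
L2: h(858,406)=(858*31+406)%997=85 h(266,430)=(266*31+430)%997=700 h(627,886)=(627*31+886)%997=383 -> [85, 700, 383]
L3: h(85,700)=(85*31+700)%997=344 h(383,383)=(383*31+383)%997=292 -> [344, 292]
L4: h(344,292)=(344*31+292)%997=986 -> [986]

Answer: 986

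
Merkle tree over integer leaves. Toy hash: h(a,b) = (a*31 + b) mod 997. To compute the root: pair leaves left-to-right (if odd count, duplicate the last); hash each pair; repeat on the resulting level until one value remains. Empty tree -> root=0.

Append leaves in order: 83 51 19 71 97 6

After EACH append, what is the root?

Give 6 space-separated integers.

After append 83 (leaves=[83]):
  L0: [83]
  root=83
After append 51 (leaves=[83, 51]):
  L0: [83, 51]
  L1: h(83,51)=(83*31+51)%997=630 -> [630]
  root=630
After append 19 (leaves=[83, 51, 19]):
  L0: [83, 51, 19]
  L1: h(83,51)=(83*31+51)%997=630 h(19,19)=(19*31+19)%997=608 -> [630, 608]
  L2: h(630,608)=(630*31+608)%997=198 -> [198]
  root=198
After append 71 (leaves=[83, 51, 19, 71]):
  L0: [83, 51, 19, 71]
  L1: h(83,51)=(83*31+51)%997=630 h(19,71)=(19*31+71)%997=660 -> [630, 660]
  L2: h(630,660)=(630*31+660)%997=250 -> [250]
  root=250
After append 97 (leaves=[83, 51, 19, 71, 97]):
  L0: [83, 51, 19, 71, 97]
  L1: h(83,51)=(83*31+51)%997=630 h(19,71)=(19*31+71)%997=660 h(97,97)=(97*31+97)%997=113 -> [630, 660, 113]
  L2: h(630,660)=(630*31+660)%997=250 h(113,113)=(113*31+113)%997=625 -> [250, 625]
  L3: h(250,625)=(250*31+625)%997=399 -> [399]
  root=399
After append 6 (leaves=[83, 51, 19, 71, 97, 6]):
  L0: [83, 51, 19, 71, 97, 6]
  L1: h(83,51)=(83*31+51)%997=630 h(19,71)=(19*31+71)%997=660 h(97,6)=(97*31+6)%997=22 -> [630, 660, 22]
  L2: h(630,660)=(630*31+660)%997=250 h(22,22)=(22*31+22)%997=704 -> [250, 704]
  L3: h(250,704)=(250*31+704)%997=478 -> [478]
  root=478

Answer: 83 630 198 250 399 478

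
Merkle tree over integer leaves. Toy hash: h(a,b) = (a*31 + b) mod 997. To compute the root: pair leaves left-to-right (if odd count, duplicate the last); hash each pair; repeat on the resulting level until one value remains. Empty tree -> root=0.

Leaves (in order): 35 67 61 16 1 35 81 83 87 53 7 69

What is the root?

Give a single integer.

Answer: 301

Derivation:
L0: [35, 67, 61, 16, 1, 35, 81, 83, 87, 53, 7, 69]
L1: h(35,67)=(35*31+67)%997=155 h(61,16)=(61*31+16)%997=910 h(1,35)=(1*31+35)%997=66 h(81,83)=(81*31+83)%997=600 h(87,53)=(87*31+53)%997=756 h(7,69)=(7*31+69)%997=286 -> [155, 910, 66, 600, 756, 286]
L2: h(155,910)=(155*31+910)%997=730 h(66,600)=(66*31+600)%997=652 h(756,286)=(756*31+286)%997=791 -> [730, 652, 791]
L3: h(730,652)=(730*31+652)%997=351 h(791,791)=(791*31+791)%997=387 -> [351, 387]
L4: h(351,387)=(351*31+387)%997=301 -> [301]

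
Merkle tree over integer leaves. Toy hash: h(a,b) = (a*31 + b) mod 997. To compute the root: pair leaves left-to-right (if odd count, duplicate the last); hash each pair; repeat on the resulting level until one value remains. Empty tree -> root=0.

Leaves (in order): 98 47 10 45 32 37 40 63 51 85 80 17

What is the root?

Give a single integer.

Answer: 110

Derivation:
L0: [98, 47, 10, 45, 32, 37, 40, 63, 51, 85, 80, 17]
L1: h(98,47)=(98*31+47)%997=94 h(10,45)=(10*31+45)%997=355 h(32,37)=(32*31+37)%997=32 h(40,63)=(40*31+63)%997=306 h(51,85)=(51*31+85)%997=669 h(80,17)=(80*31+17)%997=503 -> [94, 355, 32, 306, 669, 503]
L2: h(94,355)=(94*31+355)%997=278 h(32,306)=(32*31+306)%997=301 h(669,503)=(669*31+503)%997=305 -> [278, 301, 305]
L3: h(278,301)=(278*31+301)%997=943 h(305,305)=(305*31+305)%997=787 -> [943, 787]
L4: h(943,787)=(943*31+787)%997=110 -> [110]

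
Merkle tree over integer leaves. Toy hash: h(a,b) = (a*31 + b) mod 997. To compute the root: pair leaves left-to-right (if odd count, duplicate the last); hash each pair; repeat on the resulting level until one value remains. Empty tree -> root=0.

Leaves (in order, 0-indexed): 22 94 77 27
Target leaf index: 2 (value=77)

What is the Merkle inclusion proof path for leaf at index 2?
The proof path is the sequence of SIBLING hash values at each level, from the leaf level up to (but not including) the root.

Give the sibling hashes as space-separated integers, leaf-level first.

L0 (leaves): [22, 94, 77, 27], target index=2
L1: h(22,94)=(22*31+94)%997=776 [pair 0] h(77,27)=(77*31+27)%997=420 [pair 1] -> [776, 420]
  Sibling for proof at L0: 27
L2: h(776,420)=(776*31+420)%997=548 [pair 0] -> [548]
  Sibling for proof at L1: 776
Root: 548
Proof path (sibling hashes from leaf to root): [27, 776]

Answer: 27 776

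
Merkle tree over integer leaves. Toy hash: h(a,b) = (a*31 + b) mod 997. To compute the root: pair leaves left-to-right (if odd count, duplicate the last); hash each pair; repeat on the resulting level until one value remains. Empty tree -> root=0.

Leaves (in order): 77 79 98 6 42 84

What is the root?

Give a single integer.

Answer: 90

Derivation:
L0: [77, 79, 98, 6, 42, 84]
L1: h(77,79)=(77*31+79)%997=472 h(98,6)=(98*31+6)%997=53 h(42,84)=(42*31+84)%997=389 -> [472, 53, 389]
L2: h(472,53)=(472*31+53)%997=727 h(389,389)=(389*31+389)%997=484 -> [727, 484]
L3: h(727,484)=(727*31+484)%997=90 -> [90]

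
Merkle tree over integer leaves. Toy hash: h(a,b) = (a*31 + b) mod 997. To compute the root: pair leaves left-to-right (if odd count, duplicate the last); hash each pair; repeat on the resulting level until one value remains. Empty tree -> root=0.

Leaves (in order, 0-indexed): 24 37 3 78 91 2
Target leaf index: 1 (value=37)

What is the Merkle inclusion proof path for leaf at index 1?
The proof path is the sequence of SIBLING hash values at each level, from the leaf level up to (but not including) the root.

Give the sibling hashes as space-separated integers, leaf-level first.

L0 (leaves): [24, 37, 3, 78, 91, 2], target index=1
L1: h(24,37)=(24*31+37)%997=781 [pair 0] h(3,78)=(3*31+78)%997=171 [pair 1] h(91,2)=(91*31+2)%997=829 [pair 2] -> [781, 171, 829]
  Sibling for proof at L0: 24
L2: h(781,171)=(781*31+171)%997=454 [pair 0] h(829,829)=(829*31+829)%997=606 [pair 1] -> [454, 606]
  Sibling for proof at L1: 171
L3: h(454,606)=(454*31+606)%997=722 [pair 0] -> [722]
  Sibling for proof at L2: 606
Root: 722
Proof path (sibling hashes from leaf to root): [24, 171, 606]

Answer: 24 171 606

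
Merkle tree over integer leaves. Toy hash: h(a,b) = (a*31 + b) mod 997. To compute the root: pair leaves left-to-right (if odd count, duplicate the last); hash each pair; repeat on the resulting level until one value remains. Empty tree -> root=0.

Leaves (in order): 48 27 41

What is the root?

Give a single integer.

Answer: 421

Derivation:
L0: [48, 27, 41]
L1: h(48,27)=(48*31+27)%997=518 h(41,41)=(41*31+41)%997=315 -> [518, 315]
L2: h(518,315)=(518*31+315)%997=421 -> [421]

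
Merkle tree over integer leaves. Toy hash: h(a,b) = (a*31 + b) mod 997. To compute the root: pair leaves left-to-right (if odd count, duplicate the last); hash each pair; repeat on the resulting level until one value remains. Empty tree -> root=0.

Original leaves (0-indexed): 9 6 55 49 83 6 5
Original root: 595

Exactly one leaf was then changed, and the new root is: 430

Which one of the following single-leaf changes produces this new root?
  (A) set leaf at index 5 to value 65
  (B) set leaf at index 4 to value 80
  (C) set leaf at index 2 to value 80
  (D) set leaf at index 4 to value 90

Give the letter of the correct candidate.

Original leaves: [9, 6, 55, 49, 83, 6, 5]
Target new root: 430
Try each candidate change and compute the resulting root:
Candidate A: set leaf[5] = 65 -> leaves = [9, 6, 55, 49, 83, 65, 5]
  L0: [9, 6, 55, 49, 83, 65, 5]
  L1: h(9,6)=(9*31+6)%997=285 h(55,49)=(55*31+49)%997=757 h(83,65)=(83*31+65)%997=644 h(5,5)=(5*31+5)%997=160 -> [285, 757, 644, 160]
  L2: h(285,757)=(285*31+757)%997=619 h(644,160)=(644*31+160)%997=184 -> [619, 184]
  L3: h(619,184)=(619*31+184)%997=430 -> [430]
  root = 430 == target 430  ** MATCH **
Candidate B: set leaf[4] = 80 -> leaves = [9, 6, 55, 49, 80, 6, 5]
  L0: [9, 6, 55, 49, 80, 6, 5]
  L1: h(9,6)=(9*31+6)%997=285 h(55,49)=(55*31+49)%997=757 h(80,6)=(80*31+6)%997=492 h(5,5)=(5*31+5)%997=160 -> [285, 757, 492, 160]
  L2: h(285,757)=(285*31+757)%997=619 h(492,160)=(492*31+160)%997=457 -> [619, 457]
  L3: h(619,457)=(619*31+457)%997=703 -> [703]
  root = 703 != target 430
Candidate C: set leaf[2] = 80 -> leaves = [9, 6, 80, 49, 83, 6, 5]
  L0: [9, 6, 80, 49, 83, 6, 5]
  L1: h(9,6)=(9*31+6)%997=285 h(80,49)=(80*31+49)%997=535 h(83,6)=(83*31+6)%997=585 h(5,5)=(5*31+5)%997=160 -> [285, 535, 585, 160]
  L2: h(285,535)=(285*31+535)%997=397 h(585,160)=(585*31+160)%997=349 -> [397, 349]
  L3: h(397,349)=(397*31+349)%997=692 -> [692]
  root = 692 != target 430
Candidate D: set leaf[4] = 90 -> leaves = [9, 6, 55, 49, 90, 6, 5]
  L0: [9, 6, 55, 49, 90, 6, 5]
  L1: h(9,6)=(9*31+6)%997=285 h(55,49)=(55*31+49)%997=757 h(90,6)=(90*31+6)%997=802 h(5,5)=(5*31+5)%997=160 -> [285, 757, 802, 160]
  L2: h(285,757)=(285*31+757)%997=619 h(802,160)=(802*31+160)%997=97 -> [619, 97]
  L3: h(619,97)=(619*31+97)%997=343 -> [343]
  root = 343 != target 430
Candidate A produces the target root.

Answer: A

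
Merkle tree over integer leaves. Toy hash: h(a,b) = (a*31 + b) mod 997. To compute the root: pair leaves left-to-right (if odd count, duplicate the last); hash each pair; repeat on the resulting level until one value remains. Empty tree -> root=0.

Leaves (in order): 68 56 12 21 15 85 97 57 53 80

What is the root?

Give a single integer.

Answer: 588

Derivation:
L0: [68, 56, 12, 21, 15, 85, 97, 57, 53, 80]
L1: h(68,56)=(68*31+56)%997=170 h(12,21)=(12*31+21)%997=393 h(15,85)=(15*31+85)%997=550 h(97,57)=(97*31+57)%997=73 h(53,80)=(53*31+80)%997=726 -> [170, 393, 550, 73, 726]
L2: h(170,393)=(170*31+393)%997=678 h(550,73)=(550*31+73)%997=174 h(726,726)=(726*31+726)%997=301 -> [678, 174, 301]
L3: h(678,174)=(678*31+174)%997=255 h(301,301)=(301*31+301)%997=659 -> [255, 659]
L4: h(255,659)=(255*31+659)%997=588 -> [588]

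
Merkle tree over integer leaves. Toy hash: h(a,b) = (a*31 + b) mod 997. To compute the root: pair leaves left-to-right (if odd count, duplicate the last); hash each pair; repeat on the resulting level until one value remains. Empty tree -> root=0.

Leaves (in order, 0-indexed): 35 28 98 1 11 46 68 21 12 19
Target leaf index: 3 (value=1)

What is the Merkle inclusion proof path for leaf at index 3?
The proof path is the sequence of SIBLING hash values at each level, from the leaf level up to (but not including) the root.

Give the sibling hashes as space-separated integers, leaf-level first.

L0 (leaves): [35, 28, 98, 1, 11, 46, 68, 21, 12, 19], target index=3
L1: h(35,28)=(35*31+28)%997=116 [pair 0] h(98,1)=(98*31+1)%997=48 [pair 1] h(11,46)=(11*31+46)%997=387 [pair 2] h(68,21)=(68*31+21)%997=135 [pair 3] h(12,19)=(12*31+19)%997=391 [pair 4] -> [116, 48, 387, 135, 391]
  Sibling for proof at L0: 98
L2: h(116,48)=(116*31+48)%997=653 [pair 0] h(387,135)=(387*31+135)%997=168 [pair 1] h(391,391)=(391*31+391)%997=548 [pair 2] -> [653, 168, 548]
  Sibling for proof at L1: 116
L3: h(653,168)=(653*31+168)%997=471 [pair 0] h(548,548)=(548*31+548)%997=587 [pair 1] -> [471, 587]
  Sibling for proof at L2: 168
L4: h(471,587)=(471*31+587)%997=233 [pair 0] -> [233]
  Sibling for proof at L3: 587
Root: 233
Proof path (sibling hashes from leaf to root): [98, 116, 168, 587]

Answer: 98 116 168 587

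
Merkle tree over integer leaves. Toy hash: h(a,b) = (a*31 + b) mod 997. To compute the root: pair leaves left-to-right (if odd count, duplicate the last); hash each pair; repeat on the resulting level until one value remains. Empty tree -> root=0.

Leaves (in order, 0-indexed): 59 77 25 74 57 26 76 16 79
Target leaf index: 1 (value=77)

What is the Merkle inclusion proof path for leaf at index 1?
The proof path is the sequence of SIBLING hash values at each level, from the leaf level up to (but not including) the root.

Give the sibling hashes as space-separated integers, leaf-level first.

L0 (leaves): [59, 77, 25, 74, 57, 26, 76, 16, 79], target index=1
L1: h(59,77)=(59*31+77)%997=909 [pair 0] h(25,74)=(25*31+74)%997=849 [pair 1] h(57,26)=(57*31+26)%997=796 [pair 2] h(76,16)=(76*31+16)%997=378 [pair 3] h(79,79)=(79*31+79)%997=534 [pair 4] -> [909, 849, 796, 378, 534]
  Sibling for proof at L0: 59
L2: h(909,849)=(909*31+849)%997=115 [pair 0] h(796,378)=(796*31+378)%997=129 [pair 1] h(534,534)=(534*31+534)%997=139 [pair 2] -> [115, 129, 139]
  Sibling for proof at L1: 849
L3: h(115,129)=(115*31+129)%997=703 [pair 0] h(139,139)=(139*31+139)%997=460 [pair 1] -> [703, 460]
  Sibling for proof at L2: 129
L4: h(703,460)=(703*31+460)%997=319 [pair 0] -> [319]
  Sibling for proof at L3: 460
Root: 319
Proof path (sibling hashes from leaf to root): [59, 849, 129, 460]

Answer: 59 849 129 460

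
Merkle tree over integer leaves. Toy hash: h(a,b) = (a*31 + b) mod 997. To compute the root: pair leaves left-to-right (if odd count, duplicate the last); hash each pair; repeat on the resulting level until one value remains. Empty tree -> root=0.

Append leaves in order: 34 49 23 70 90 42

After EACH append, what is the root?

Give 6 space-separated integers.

Answer: 34 106 34 81 953 414

Derivation:
After append 34 (leaves=[34]):
  L0: [34]
  root=34
After append 49 (leaves=[34, 49]):
  L0: [34, 49]
  L1: h(34,49)=(34*31+49)%997=106 -> [106]
  root=106
After append 23 (leaves=[34, 49, 23]):
  L0: [34, 49, 23]
  L1: h(34,49)=(34*31+49)%997=106 h(23,23)=(23*31+23)%997=736 -> [106, 736]
  L2: h(106,736)=(106*31+736)%997=34 -> [34]
  root=34
After append 70 (leaves=[34, 49, 23, 70]):
  L0: [34, 49, 23, 70]
  L1: h(34,49)=(34*31+49)%997=106 h(23,70)=(23*31+70)%997=783 -> [106, 783]
  L2: h(106,783)=(106*31+783)%997=81 -> [81]
  root=81
After append 90 (leaves=[34, 49, 23, 70, 90]):
  L0: [34, 49, 23, 70, 90]
  L1: h(34,49)=(34*31+49)%997=106 h(23,70)=(23*31+70)%997=783 h(90,90)=(90*31+90)%997=886 -> [106, 783, 886]
  L2: h(106,783)=(106*31+783)%997=81 h(886,886)=(886*31+886)%997=436 -> [81, 436]
  L3: h(81,436)=(81*31+436)%997=953 -> [953]
  root=953
After append 42 (leaves=[34, 49, 23, 70, 90, 42]):
  L0: [34, 49, 23, 70, 90, 42]
  L1: h(34,49)=(34*31+49)%997=106 h(23,70)=(23*31+70)%997=783 h(90,42)=(90*31+42)%997=838 -> [106, 783, 838]
  L2: h(106,783)=(106*31+783)%997=81 h(838,838)=(838*31+838)%997=894 -> [81, 894]
  L3: h(81,894)=(81*31+894)%997=414 -> [414]
  root=414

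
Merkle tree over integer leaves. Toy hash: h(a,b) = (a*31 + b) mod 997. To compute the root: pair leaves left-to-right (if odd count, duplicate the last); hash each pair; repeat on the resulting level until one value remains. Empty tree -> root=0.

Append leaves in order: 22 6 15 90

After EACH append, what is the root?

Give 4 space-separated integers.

After append 22 (leaves=[22]):
  L0: [22]
  root=22
After append 6 (leaves=[22, 6]):
  L0: [22, 6]
  L1: h(22,6)=(22*31+6)%997=688 -> [688]
  root=688
After append 15 (leaves=[22, 6, 15]):
  L0: [22, 6, 15]
  L1: h(22,6)=(22*31+6)%997=688 h(15,15)=(15*31+15)%997=480 -> [688, 480]
  L2: h(688,480)=(688*31+480)%997=871 -> [871]
  root=871
After append 90 (leaves=[22, 6, 15, 90]):
  L0: [22, 6, 15, 90]
  L1: h(22,6)=(22*31+6)%997=688 h(15,90)=(15*31+90)%997=555 -> [688, 555]
  L2: h(688,555)=(688*31+555)%997=946 -> [946]
  root=946

Answer: 22 688 871 946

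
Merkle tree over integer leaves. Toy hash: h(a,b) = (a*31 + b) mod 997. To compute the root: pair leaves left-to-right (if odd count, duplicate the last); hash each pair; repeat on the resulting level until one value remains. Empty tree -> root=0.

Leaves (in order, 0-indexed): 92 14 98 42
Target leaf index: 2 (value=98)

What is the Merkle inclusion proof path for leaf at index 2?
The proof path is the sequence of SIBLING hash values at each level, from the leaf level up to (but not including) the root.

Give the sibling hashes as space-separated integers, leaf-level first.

Answer: 42 872

Derivation:
L0 (leaves): [92, 14, 98, 42], target index=2
L1: h(92,14)=(92*31+14)%997=872 [pair 0] h(98,42)=(98*31+42)%997=89 [pair 1] -> [872, 89]
  Sibling for proof at L0: 42
L2: h(872,89)=(872*31+89)%997=202 [pair 0] -> [202]
  Sibling for proof at L1: 872
Root: 202
Proof path (sibling hashes from leaf to root): [42, 872]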